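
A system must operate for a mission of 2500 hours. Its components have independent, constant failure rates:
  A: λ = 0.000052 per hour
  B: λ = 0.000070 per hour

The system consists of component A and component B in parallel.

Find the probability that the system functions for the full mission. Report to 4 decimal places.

0.9804

R(A) = exp(−0.000052 × 2500) = 0.878095
R(B) = exp(−0.000070 × 2500) = 0.839457
Parallel (A and B): 1 − (1 − 0.878095)(1 − 0.839457) = 0.9804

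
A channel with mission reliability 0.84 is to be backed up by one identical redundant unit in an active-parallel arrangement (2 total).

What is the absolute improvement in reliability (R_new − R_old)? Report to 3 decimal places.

0.134

R_before = 0.84
R_after = 1 − (1 − 0.84)^2 = 0.974
ΔR = 0.974 − 0.84 = 0.134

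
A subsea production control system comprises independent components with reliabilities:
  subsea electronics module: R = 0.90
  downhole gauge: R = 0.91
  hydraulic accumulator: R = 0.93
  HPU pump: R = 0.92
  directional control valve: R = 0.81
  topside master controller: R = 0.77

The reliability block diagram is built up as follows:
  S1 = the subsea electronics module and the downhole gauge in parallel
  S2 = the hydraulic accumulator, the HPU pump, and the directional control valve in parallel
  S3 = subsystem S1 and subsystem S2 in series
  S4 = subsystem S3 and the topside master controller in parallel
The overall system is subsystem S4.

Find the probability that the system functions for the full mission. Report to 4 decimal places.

Parallel (subsea electronics module and downhole gauge): 1 − (1 − 0.900000)(1 − 0.910000) = 0.991000
Parallel (hydraulic accumulator, HPU pump, and directional control valve): 1 − (1 − 0.930000)(1 − 0.920000)(1 − 0.810000) = 0.998936
Series ([0.991000] and [0.998936]): 0.991000 × 0.998936 = 0.989946
Parallel ([0.989946] and topside master controller): 1 − (1 − 0.989946)(1 − 0.770000) = 0.9977

0.9977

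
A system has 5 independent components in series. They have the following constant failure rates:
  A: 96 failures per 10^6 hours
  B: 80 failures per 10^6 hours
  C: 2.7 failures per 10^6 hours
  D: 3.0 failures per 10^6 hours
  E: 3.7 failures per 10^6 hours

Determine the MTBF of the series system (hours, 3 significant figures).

Series of exponential components: λ_sys = Σ λ_i
λ_sys = 0.000096 + 0.000080 + 0.0000027 + 0.0000030 + 0.0000037 = 1.8540e-04 /h
MTBF = 1 / λ_sys = 5390 h

5390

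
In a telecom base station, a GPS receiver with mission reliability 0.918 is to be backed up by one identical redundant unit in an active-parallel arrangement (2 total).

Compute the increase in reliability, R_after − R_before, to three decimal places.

R_before = 0.918
R_after = 1 − (1 − 0.918)^2 = 0.993
ΔR = 0.993 − 0.918 = 0.075

0.075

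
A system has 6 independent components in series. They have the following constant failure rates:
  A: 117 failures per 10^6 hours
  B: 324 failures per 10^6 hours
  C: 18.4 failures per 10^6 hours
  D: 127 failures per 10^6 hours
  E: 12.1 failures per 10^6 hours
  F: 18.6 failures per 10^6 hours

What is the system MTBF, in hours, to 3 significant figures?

Series of exponential components: λ_sys = Σ λ_i
λ_sys = 0.000117 + 0.000324 + 0.0000184 + 0.000127 + 0.0000121 + 0.0000186 = 6.1710e-04 /h
MTBF = 1 / λ_sys = 1620 h

1620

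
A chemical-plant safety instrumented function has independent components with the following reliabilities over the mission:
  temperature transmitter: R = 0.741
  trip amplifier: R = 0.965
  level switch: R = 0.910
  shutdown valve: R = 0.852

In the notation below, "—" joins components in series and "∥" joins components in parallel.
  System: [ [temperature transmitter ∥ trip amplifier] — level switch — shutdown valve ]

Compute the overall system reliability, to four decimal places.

Parallel (temperature transmitter and trip amplifier): 1 − (1 − 0.741000)(1 − 0.965000) = 0.990935
Series ([0.990935], level switch, and shutdown valve): 0.990935 × 0.910000 × 0.852000 = 0.7683

0.7683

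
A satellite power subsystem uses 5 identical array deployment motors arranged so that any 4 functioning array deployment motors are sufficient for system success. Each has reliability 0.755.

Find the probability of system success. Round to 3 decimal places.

R = Σ_{i=4}^{5} C(5,i) p^i (1−p)^{5−i} with p = 0.755
C(5,4)·0.755^4·0.245^1 = 0.39804
C(5,5)·0.755^5·0.245^0 = 0.24532
Sum = 0.643

0.643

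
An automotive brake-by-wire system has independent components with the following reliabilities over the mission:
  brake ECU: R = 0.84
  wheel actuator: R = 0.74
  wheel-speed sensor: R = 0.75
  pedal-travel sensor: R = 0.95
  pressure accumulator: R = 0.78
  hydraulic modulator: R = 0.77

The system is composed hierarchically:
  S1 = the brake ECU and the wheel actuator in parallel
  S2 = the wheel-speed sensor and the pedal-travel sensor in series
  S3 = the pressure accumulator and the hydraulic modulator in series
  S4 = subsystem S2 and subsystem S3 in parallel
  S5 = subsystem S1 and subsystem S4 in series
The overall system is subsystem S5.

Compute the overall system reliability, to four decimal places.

0.8483

Parallel (brake ECU and wheel actuator): 1 − (1 − 0.840000)(1 − 0.740000) = 0.958400
Series (wheel-speed sensor and pedal-travel sensor): 0.750000 × 0.950000 = 0.712500
Series (pressure accumulator and hydraulic modulator): 0.780000 × 0.770000 = 0.600600
Parallel ([0.712500] and [0.600600]): 1 − (1 − 0.712500)(1 − 0.600600) = 0.885173
Series ([0.958400] and [0.885173]): 0.958400 × 0.885173 = 0.8483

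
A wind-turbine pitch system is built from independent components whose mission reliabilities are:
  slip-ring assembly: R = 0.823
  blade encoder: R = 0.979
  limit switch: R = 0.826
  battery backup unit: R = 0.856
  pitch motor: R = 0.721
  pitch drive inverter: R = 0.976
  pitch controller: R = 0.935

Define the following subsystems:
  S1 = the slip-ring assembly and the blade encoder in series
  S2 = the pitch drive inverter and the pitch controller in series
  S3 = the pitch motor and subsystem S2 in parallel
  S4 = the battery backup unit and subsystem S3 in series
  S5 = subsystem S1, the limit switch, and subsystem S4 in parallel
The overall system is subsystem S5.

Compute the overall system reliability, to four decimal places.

Series (slip-ring assembly and blade encoder): 0.823000 × 0.979000 = 0.805717
Series (pitch drive inverter and pitch controller): 0.976000 × 0.935000 = 0.912560
Parallel (pitch motor and [0.912560]): 1 − (1 − 0.721000)(1 − 0.912560) = 0.975604
Series (battery backup unit and [0.975604]): 0.856000 × 0.975604 = 0.835117
Parallel ([0.805717], limit switch, and [0.835117]): 1 − (1 − 0.805717)(1 − 0.826000)(1 − 0.835117) = 0.9944

0.9944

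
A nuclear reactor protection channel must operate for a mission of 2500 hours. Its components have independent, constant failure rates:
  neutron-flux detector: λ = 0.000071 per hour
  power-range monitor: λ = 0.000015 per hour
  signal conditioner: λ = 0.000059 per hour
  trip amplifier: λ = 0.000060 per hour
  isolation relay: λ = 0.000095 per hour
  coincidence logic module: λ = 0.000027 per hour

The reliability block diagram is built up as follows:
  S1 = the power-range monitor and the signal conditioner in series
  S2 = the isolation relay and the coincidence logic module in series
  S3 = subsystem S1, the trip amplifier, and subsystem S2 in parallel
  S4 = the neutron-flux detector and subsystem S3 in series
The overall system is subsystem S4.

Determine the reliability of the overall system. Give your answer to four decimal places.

R(neutron-flux detector) = exp(−0.000071 × 2500) = 0.837361
R(power-range monitor) = exp(−0.000015 × 2500) = 0.963194
R(signal conditioner) = exp(−0.000059 × 2500) = 0.862862
R(trip amplifier) = exp(−0.000060 × 2500) = 0.860708
R(isolation relay) = exp(−0.000095 × 2500) = 0.788597
R(coincidence logic module) = exp(−0.000027 × 2500) = 0.934728
Series (power-range monitor and signal conditioner): 0.963194 × 0.862862 = 0.831104
Series (isolation relay and coincidence logic module): 0.788597 × 0.934728 = 0.737124
Parallel ([0.831104], trip amplifier, and [0.737124]): 1 − (1 − 0.831104)(1 − 0.860708)(1 − 0.737124) = 0.993816
Series (neutron-flux detector and [0.993816]): 0.837361 × 0.993816 = 0.8322

0.8322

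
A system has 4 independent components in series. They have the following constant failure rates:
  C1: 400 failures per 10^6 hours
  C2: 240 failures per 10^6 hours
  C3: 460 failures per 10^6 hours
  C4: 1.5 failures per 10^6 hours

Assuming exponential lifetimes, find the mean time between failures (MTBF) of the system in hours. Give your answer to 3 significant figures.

908

Series of exponential components: λ_sys = Σ λ_i
λ_sys = 0.00040 + 0.00024 + 0.00046 + 0.0000015 = 1.1015e-03 /h
MTBF = 1 / λ_sys = 908 h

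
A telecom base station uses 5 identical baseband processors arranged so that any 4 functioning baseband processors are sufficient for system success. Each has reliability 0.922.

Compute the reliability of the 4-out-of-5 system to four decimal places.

0.9481

R = Σ_{i=4}^{5} C(5,i) p^i (1−p)^{5−i} with p = 0.922
C(5,4)·0.922^4·0.078^1 = 0.281831
C(5,5)·0.922^5·0.078^0 = 0.666277
Sum = 0.9481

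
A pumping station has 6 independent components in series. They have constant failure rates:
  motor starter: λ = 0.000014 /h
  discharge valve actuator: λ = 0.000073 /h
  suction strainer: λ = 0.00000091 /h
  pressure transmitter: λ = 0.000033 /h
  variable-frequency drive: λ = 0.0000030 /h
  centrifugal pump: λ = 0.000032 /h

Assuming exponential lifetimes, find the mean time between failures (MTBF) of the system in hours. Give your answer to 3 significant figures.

6410

Series of exponential components: λ_sys = Σ λ_i
λ_sys = 0.000014 + 0.000073 + 0.00000091 + 0.000033 + 0.0000030 + 0.000032 = 1.5591e-04 /h
MTBF = 1 / λ_sys = 6410 h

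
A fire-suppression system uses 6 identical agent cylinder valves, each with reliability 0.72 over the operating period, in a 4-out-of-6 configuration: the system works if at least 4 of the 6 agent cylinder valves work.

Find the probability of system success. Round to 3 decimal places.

0.780

R = Σ_{i=4}^{6} C(6,i) p^i (1−p)^{6−i} with p = 0.72
C(6,4)·0.72^4·0.28^2 = 0.31604
C(6,5)·0.72^5·0.28^1 = 0.32507
C(6,6)·0.72^6·0.28^0 = 0.13931
Sum = 0.780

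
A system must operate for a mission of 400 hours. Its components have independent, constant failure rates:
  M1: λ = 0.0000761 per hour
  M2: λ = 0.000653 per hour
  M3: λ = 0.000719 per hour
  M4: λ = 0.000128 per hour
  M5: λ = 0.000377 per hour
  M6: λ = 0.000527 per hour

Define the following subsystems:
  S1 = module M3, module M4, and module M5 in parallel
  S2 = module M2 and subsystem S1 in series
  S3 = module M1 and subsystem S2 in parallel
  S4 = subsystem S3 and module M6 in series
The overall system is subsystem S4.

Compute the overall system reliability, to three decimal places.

R(M1) = exp(−0.0000761 × 400) = 0.97002
R(M2) = exp(−0.000653 × 400) = 0.77013
R(M3) = exp(−0.000719 × 400) = 0.75006
R(M4) = exp(−0.000128 × 400) = 0.95009
R(M5) = exp(−0.000377 × 400) = 0.86002
R(M6) = exp(−0.000527 × 400) = 0.80994
Parallel (M3, M4, and M5): 1 − (1 − 0.75006)(1 − 0.95009)(1 − 0.86002) = 0.99825
Series (M2 and [0.99825]): 0.77013 × 0.99825 = 0.76878
Parallel (M1 and [0.76878]): 1 − (1 − 0.97002)(1 − 0.76878) = 0.99307
Series ([0.99307] and M6): 0.99307 × 0.80994 = 0.804

0.804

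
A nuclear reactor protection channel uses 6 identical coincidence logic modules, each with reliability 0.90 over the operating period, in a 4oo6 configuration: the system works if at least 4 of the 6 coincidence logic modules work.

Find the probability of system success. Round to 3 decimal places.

R = Σ_{i=4}^{6} C(6,i) p^i (1−p)^{6−i} with p = 0.90
C(6,4)·0.90^4·0.10^2 = 0.09842
C(6,5)·0.90^5·0.10^1 = 0.35429
C(6,6)·0.90^6·0.10^0 = 0.53144
Sum = 0.984

0.984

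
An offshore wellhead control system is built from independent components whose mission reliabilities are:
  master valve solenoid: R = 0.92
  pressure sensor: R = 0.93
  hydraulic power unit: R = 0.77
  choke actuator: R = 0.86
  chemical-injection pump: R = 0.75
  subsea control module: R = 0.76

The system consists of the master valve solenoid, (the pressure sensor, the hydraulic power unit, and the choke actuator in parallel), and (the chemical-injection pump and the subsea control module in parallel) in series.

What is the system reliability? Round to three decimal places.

Parallel (pressure sensor, hydraulic power unit, and choke actuator): 1 − (1 − 0.93000)(1 − 0.77000)(1 − 0.86000) = 0.99775
Parallel (chemical-injection pump and subsea control module): 1 − (1 − 0.75000)(1 − 0.76000) = 0.94000
Series (master valve solenoid, [0.99775], and [0.94000]): 0.92000 × 0.99775 × 0.94000 = 0.863

0.863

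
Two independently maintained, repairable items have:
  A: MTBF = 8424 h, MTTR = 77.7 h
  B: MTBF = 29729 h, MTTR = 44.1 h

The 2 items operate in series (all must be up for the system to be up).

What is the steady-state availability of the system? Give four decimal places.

0.9894

A(A) = MTBF/(MTBF+MTTR) = 8424/(8424+77.7) = 0.990861
A(B) = MTBF/(MTBF+MTTR) = 29729/(29729+44.1) = 0.998519
Series availability: 0.990861 × 0.998519 = 0.9894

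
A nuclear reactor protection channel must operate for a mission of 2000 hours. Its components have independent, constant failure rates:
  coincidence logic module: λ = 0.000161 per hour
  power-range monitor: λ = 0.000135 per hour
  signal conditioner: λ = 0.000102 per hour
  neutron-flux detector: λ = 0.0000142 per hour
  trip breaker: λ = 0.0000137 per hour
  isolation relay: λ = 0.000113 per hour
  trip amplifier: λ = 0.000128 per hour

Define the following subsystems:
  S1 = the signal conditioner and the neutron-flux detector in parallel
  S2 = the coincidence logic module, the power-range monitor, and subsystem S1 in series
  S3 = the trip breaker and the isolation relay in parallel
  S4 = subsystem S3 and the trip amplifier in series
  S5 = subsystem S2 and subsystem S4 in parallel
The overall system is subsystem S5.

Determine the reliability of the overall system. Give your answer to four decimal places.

R(coincidence logic module) = exp(−0.000161 × 2000) = 0.724698
R(power-range monitor) = exp(−0.000135 × 2000) = 0.763379
R(signal conditioner) = exp(−0.000102 × 2000) = 0.815462
R(neutron-flux detector) = exp(−0.0000142 × 2000) = 0.971999
R(trip breaker) = exp(−0.0000137 × 2000) = 0.972972
R(isolation relay) = exp(−0.000113 × 2000) = 0.797718
R(trip amplifier) = exp(−0.000128 × 2000) = 0.774142
Parallel (signal conditioner and neutron-flux detector): 1 − (1 − 0.815462)(1 − 0.971999) = 0.994833
Series (coincidence logic module, power-range monitor, and [0.994833]): 0.724698 × 0.763379 × 0.994833 = 0.550361
Parallel (trip breaker and isolation relay): 1 − (1 − 0.972972)(1 − 0.797718) = 0.994533
Series ([0.994533] and trip amplifier): 0.994533 × 0.774142 = 0.769910
Parallel ([0.550361] and [0.769910]): 1 − (1 − 0.550361)(1 − 0.769910) = 0.8965

0.8965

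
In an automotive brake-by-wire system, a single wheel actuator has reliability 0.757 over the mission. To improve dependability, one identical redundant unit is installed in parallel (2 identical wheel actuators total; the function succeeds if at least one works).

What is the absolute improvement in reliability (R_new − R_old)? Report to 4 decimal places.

R_before = 0.757
R_after = 1 − (1 − 0.757)^2 = 0.9410
ΔR = 0.9410 − 0.757 = 0.1840

0.1840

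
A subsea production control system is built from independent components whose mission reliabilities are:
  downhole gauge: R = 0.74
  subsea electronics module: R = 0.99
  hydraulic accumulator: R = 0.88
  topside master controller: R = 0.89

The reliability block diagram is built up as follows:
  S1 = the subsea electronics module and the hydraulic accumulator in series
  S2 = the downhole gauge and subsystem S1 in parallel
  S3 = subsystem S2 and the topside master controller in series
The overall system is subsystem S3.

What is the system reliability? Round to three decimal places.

Series (subsea electronics module and hydraulic accumulator): 0.99000 × 0.88000 = 0.87120
Parallel (downhole gauge and [0.87120]): 1 − (1 − 0.74000)(1 − 0.87120) = 0.96651
Series ([0.96651] and topside master controller): 0.96651 × 0.89000 = 0.860

0.860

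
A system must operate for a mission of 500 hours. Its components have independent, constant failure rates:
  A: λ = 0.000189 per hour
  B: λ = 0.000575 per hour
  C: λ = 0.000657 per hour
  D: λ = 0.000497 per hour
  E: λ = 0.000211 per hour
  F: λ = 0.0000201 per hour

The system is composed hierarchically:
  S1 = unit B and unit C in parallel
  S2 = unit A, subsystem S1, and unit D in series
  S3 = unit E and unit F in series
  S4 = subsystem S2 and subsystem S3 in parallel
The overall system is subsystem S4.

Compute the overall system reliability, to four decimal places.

0.9629

R(A) = exp(−0.000189 × 500) = 0.909828
R(B) = exp(−0.000575 × 500) = 0.750137
R(C) = exp(−0.000657 × 500) = 0.720003
R(D) = exp(−0.000497 × 500) = 0.779970
R(E) = exp(−0.000211 × 500) = 0.899874
R(F) = exp(−0.0000201 × 500) = 0.990000
Parallel (B and C): 1 − (1 − 0.750137)(1 − 0.720003) = 0.930039
Series (A, [0.930039], and D): 0.909828 × 0.930039 × 0.779970 = 0.659992
Series (E and F): 0.899874 × 0.990000 = 0.890875
Parallel ([0.659992] and [0.890875]): 1 − (1 − 0.659992)(1 − 0.890875) = 0.9629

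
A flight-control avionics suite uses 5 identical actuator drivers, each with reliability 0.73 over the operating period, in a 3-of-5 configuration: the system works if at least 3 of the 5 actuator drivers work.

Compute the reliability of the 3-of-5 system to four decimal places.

0.8743

R = Σ_{i=3}^{5} C(5,i) p^i (1−p)^{5−i} with p = 0.73
C(5,3)·0.73^3·0.27^2 = 0.283593
C(5,4)·0.73^4·0.27^1 = 0.383376
C(5,5)·0.73^5·0.27^0 = 0.207307
Sum = 0.8743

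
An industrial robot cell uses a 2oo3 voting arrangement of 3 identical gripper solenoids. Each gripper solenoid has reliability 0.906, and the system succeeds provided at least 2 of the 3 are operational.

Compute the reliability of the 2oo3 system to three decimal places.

R = Σ_{i=2}^{3} C(3,i) p^i (1−p)^{3−i} with p = 0.906
C(3,2)·0.906^2·0.094^1 = 0.23148
C(3,3)·0.906^3·0.094^0 = 0.74368
Sum = 0.975

0.975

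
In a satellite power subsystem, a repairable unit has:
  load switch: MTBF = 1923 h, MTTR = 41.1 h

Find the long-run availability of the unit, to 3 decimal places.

A(load switch) = MTBF/(MTBF+MTTR) = 1923/(1923+41.1) = 0.979

0.979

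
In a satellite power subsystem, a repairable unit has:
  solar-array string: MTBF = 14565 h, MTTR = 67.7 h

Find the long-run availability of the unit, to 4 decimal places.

0.9954

A(solar-array string) = MTBF/(MTBF+MTTR) = 14565/(14565+67.7) = 0.9954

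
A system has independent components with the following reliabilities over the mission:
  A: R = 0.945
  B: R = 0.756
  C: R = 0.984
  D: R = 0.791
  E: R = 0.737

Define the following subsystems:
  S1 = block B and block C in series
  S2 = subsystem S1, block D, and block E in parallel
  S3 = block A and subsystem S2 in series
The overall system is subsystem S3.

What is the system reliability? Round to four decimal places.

Series (B and C): 0.756000 × 0.984000 = 0.743904
Parallel ([0.743904], D, and E): 1 − (1 − 0.743904)(1 − 0.791000)(1 − 0.737000) = 0.985923
Series (A and [0.985923]): 0.945000 × 0.985923 = 0.9317

0.9317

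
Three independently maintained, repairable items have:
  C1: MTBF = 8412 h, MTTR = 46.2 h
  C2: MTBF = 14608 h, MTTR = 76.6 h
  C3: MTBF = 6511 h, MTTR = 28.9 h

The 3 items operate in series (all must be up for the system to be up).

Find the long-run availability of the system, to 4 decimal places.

A(C1) = MTBF/(MTBF+MTTR) = 8412/(8412+46.2) = 0.994538
A(C2) = MTBF/(MTBF+MTTR) = 14608/(14608+76.6) = 0.994784
A(C3) = MTBF/(MTBF+MTTR) = 6511/(6511+28.9) = 0.995581
Series availability: 0.994538 × 0.994784 × 0.995581 = 0.9850

0.9850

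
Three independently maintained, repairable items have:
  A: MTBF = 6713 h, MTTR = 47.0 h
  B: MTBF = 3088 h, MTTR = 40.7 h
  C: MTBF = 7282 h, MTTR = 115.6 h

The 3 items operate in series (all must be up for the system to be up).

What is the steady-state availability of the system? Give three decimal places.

0.965

A(A) = MTBF/(MTBF+MTTR) = 6713/(6713+47.0) = 0.993047
A(B) = MTBF/(MTBF+MTTR) = 3088/(3088+40.7) = 0.986991
A(C) = MTBF/(MTBF+MTTR) = 7282/(7282+115.6) = 0.984373
Series availability: 0.993047 × 0.986991 × 0.984373 = 0.965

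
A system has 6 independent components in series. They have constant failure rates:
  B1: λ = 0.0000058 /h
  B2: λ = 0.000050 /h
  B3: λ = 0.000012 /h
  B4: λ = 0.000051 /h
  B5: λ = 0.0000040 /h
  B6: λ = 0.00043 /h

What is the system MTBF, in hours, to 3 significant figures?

Series of exponential components: λ_sys = Σ λ_i
λ_sys = 0.0000058 + 0.000050 + 0.000012 + 0.000051 + 0.0000040 + 0.00043 = 5.5280e-04 /h
MTBF = 1 / λ_sys = 1810 h

1810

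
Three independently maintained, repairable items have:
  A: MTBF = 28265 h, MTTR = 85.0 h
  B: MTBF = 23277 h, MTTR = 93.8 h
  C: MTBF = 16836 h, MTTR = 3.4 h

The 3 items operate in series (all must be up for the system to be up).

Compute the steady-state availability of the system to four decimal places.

0.9928

A(A) = MTBF/(MTBF+MTTR) = 28265/(28265+85.0) = 0.997002
A(B) = MTBF/(MTBF+MTTR) = 23277/(23277+93.8) = 0.995986
A(C) = MTBF/(MTBF+MTTR) = 16836/(16836+3.4) = 0.999798
Series availability: 0.997002 × 0.995986 × 0.999798 = 0.9928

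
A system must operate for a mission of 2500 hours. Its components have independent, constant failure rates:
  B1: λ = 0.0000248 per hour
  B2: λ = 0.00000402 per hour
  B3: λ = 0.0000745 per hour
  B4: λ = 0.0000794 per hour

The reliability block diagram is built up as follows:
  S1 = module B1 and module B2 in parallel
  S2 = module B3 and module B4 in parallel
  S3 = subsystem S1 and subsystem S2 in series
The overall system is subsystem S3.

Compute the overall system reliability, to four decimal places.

R(B1) = exp(−0.0000248 × 2500) = 0.939883
R(B2) = exp(−0.00000402 × 2500) = 0.990000
R(B3) = exp(−0.0000745 × 2500) = 0.830066
R(B4) = exp(−0.0000794 × 2500) = 0.819960
Parallel (B1 and B2): 1 − (1 − 0.939883)(1 − 0.990000) = 0.999399
Parallel (B3 and B4): 1 − (1 − 0.830066)(1 − 0.819960) = 0.969405
Series ([0.999399] and [0.969405]): 0.999399 × 0.969405 = 0.9688

0.9688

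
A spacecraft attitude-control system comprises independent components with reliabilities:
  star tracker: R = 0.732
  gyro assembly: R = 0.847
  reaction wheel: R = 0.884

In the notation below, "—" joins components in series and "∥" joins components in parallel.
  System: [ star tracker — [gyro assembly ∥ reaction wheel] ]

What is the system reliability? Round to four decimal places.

0.7190

Parallel (gyro assembly and reaction wheel): 1 − (1 − 0.847000)(1 − 0.884000) = 0.982252
Series (star tracker and [0.982252]): 0.732000 × 0.982252 = 0.7190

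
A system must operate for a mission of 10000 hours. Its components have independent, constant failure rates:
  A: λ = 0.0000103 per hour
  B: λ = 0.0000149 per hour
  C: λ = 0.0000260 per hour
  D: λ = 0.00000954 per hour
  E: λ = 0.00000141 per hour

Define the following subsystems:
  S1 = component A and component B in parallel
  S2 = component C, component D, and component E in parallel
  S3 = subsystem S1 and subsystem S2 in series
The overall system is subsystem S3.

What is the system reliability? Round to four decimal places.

R(A) = exp(−0.0000103 × 10000) = 0.902127
R(B) = exp(−0.0000149 × 10000) = 0.861569
R(C) = exp(−0.0000260 × 10000) = 0.771052
R(D) = exp(−0.00000954 × 10000) = 0.909009
R(E) = exp(−0.00000141 × 10000) = 0.985999
Parallel (A and B): 1 − (1 − 0.902127)(1 − 0.861569) = 0.986451
Parallel (C, D, and E): 1 − (1 − 0.771052)(1 − 0.909009)(1 − 0.985999) = 0.999708
Series ([0.986451] and [0.999708]): 0.986451 × 0.999708 = 0.9862

0.9862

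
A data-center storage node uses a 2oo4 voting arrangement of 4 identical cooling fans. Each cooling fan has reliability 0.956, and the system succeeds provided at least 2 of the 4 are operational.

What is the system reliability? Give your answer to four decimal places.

R = Σ_{i=2}^{4} C(4,i) p^i (1−p)^{4−i} with p = 0.956
C(4,2)·0.956^2·0.044^2 = 0.010616
C(4,3)·0.956^3·0.044^1 = 0.153775
C(4,4)·0.956^4·0.044^0 = 0.835279
Sum = 0.9997

0.9997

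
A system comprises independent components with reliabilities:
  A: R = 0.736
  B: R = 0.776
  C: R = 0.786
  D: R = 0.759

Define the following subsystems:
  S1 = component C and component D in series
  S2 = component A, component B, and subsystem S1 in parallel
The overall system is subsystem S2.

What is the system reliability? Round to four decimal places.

0.9761

Series (C and D): 0.786000 × 0.759000 = 0.596574
Parallel (A, B, and [0.596574]): 1 − (1 − 0.736000)(1 − 0.776000)(1 − 0.596574) = 0.9761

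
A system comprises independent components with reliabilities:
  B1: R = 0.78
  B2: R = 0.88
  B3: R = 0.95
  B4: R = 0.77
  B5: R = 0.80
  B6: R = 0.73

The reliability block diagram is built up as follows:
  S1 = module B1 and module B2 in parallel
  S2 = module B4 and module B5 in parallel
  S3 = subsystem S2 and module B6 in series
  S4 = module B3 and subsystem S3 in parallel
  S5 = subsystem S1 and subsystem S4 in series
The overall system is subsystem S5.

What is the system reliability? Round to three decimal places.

0.959

Parallel (B1 and B2): 1 − (1 − 0.78000)(1 − 0.88000) = 0.97360
Parallel (B4 and B5): 1 − (1 − 0.77000)(1 − 0.80000) = 0.95400
Series ([0.95400] and B6): 0.95400 × 0.73000 = 0.69642
Parallel (B3 and [0.69642]): 1 − (1 − 0.95000)(1 − 0.69642) = 0.98482
Series ([0.97360] and [0.98482]): 0.97360 × 0.98482 = 0.959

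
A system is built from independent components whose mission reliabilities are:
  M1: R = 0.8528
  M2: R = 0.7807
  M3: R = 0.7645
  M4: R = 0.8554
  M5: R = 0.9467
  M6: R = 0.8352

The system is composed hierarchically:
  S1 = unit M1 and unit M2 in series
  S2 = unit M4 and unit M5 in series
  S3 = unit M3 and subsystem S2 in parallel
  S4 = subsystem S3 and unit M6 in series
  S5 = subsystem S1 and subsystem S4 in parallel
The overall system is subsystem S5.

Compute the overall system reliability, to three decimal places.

0.932

Series (M1 and M2): 0.85280 × 0.78070 = 0.66578
Series (M4 and M5): 0.85540 × 0.94670 = 0.80981
Parallel (M3 and [0.80981]): 1 − (1 − 0.76450)(1 − 0.80981) = 0.95521
Series ([0.95521] and M6): 0.95521 × 0.83520 = 0.79779
Parallel ([0.66578] and [0.79779]): 1 − (1 − 0.66578)(1 − 0.79779) = 0.932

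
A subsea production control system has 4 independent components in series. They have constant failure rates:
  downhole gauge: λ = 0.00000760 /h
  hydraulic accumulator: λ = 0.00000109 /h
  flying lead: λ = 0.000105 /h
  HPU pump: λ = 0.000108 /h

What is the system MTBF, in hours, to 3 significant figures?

Series of exponential components: λ_sys = Σ λ_i
λ_sys = 0.00000760 + 0.00000109 + 0.000105 + 0.000108 = 2.2169e-04 /h
MTBF = 1 / λ_sys = 4510 h

4510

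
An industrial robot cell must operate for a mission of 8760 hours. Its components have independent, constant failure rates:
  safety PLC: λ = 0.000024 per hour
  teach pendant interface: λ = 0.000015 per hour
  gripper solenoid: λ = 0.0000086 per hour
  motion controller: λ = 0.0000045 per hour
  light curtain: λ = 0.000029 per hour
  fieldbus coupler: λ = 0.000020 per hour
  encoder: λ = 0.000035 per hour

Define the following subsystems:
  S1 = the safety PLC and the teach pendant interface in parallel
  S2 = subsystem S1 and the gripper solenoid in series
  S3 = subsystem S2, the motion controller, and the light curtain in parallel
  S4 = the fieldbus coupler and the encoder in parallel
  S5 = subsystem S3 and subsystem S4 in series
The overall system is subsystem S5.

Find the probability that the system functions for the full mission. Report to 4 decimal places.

R(safety PLC) = exp(−0.000024 × 8760) = 0.810390
R(teach pendant interface) = exp(−0.000015 × 8760) = 0.876867
R(gripper solenoid) = exp(−0.0000086 × 8760) = 0.927432
R(motion controller) = exp(−0.0000045 × 8760) = 0.961347
R(light curtain) = exp(−0.000029 × 8760) = 0.775661
R(fieldbus coupler) = exp(−0.000020 × 8760) = 0.839289
R(encoder) = exp(−0.000035 × 8760) = 0.735945
Parallel (safety PLC and teach pendant interface): 1 − (1 − 0.810390)(1 − 0.876867) = 0.976653
Series ([0.976653] and gripper solenoid): 0.976653 × 0.927432 = 0.905779
Parallel ([0.905779], motion controller, and light curtain): 1 − (1 − 0.905779)(1 − 0.961347)(1 − 0.775661) = 0.999183
Parallel (fieldbus coupler and encoder): 1 − (1 − 0.839289)(1 − 0.735945) = 0.957563
Series ([0.999183] and [0.957563]): 0.999183 × 0.957563 = 0.9568

0.9568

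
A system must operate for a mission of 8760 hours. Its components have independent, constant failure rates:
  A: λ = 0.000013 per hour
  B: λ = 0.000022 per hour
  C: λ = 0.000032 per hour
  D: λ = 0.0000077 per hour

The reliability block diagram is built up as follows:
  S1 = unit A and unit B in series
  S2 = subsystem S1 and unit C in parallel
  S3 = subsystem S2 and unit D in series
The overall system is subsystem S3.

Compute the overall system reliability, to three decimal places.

0.874

R(A) = exp(−0.000013 × 8760) = 0.89237
R(B) = exp(−0.000022 × 8760) = 0.82471
R(C) = exp(−0.000032 × 8760) = 0.75554
R(D) = exp(−0.0000077 × 8760) = 0.93477
Series (A and B): 0.89237 × 0.82471 = 0.73595
Parallel ([0.73595] and C): 1 − (1 − 0.73595)(1 − 0.75554) = 0.93545
Series ([0.93545] and D): 0.93545 × 0.93477 = 0.874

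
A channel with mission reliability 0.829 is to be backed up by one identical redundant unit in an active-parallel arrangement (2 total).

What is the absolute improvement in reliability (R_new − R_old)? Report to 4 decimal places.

R_before = 0.829
R_after = 1 − (1 − 0.829)^2 = 0.9708
ΔR = 0.9708 − 0.829 = 0.1418

0.1418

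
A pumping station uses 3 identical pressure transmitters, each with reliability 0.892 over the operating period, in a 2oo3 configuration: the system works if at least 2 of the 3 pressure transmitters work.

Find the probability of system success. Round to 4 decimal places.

R = Σ_{i=2}^{3} C(3,i) p^i (1−p)^{3−i} with p = 0.892
C(3,2)·0.892^2·0.108^1 = 0.257795
C(3,3)·0.892^3·0.108^0 = 0.709732
Sum = 0.9675

0.9675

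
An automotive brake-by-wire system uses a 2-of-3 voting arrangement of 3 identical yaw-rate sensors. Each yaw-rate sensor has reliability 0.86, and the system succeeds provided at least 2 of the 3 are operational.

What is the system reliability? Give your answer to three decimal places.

0.947

R = Σ_{i=2}^{3} C(3,i) p^i (1−p)^{3−i} with p = 0.86
C(3,2)·0.86^2·0.14^1 = 0.31063
C(3,3)·0.86^3·0.14^0 = 0.63606
Sum = 0.947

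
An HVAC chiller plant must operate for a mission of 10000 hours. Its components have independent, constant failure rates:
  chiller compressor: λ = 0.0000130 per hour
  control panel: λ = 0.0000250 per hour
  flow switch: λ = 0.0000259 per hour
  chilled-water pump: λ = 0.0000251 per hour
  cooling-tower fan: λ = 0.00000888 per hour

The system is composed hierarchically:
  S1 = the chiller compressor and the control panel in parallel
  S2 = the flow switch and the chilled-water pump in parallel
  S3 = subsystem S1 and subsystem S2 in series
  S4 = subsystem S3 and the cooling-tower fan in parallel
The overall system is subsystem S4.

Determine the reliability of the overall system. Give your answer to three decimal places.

0.994

R(chiller compressor) = exp(−0.0000130 × 10000) = 0.87810
R(control panel) = exp(−0.0000250 × 10000) = 0.77880
R(flow switch) = exp(−0.0000259 × 10000) = 0.77182
R(chilled-water pump) = exp(−0.0000251 × 10000) = 0.77802
R(cooling-tower fan) = exp(−0.00000888 × 10000) = 0.91503
Parallel (chiller compressor and control panel): 1 − (1 − 0.87810)(1 − 0.77880) = 0.97304
Parallel (flow switch and chilled-water pump): 1 − (1 − 0.77182)(1 − 0.77802) = 0.94935
Series ([0.97304] and [0.94935]): 0.97304 × 0.94935 = 0.92376
Parallel ([0.92376] and cooling-tower fan): 1 − (1 − 0.92376)(1 − 0.91503) = 0.994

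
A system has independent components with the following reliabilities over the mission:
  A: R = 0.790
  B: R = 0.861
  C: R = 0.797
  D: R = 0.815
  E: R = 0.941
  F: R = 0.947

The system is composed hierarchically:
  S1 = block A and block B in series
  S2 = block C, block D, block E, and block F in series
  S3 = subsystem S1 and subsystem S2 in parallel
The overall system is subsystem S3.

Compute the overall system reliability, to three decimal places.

0.865

Series (A and B): 0.79000 × 0.86100 = 0.68019
Series (C, D, E, and F): 0.79700 × 0.81500 × 0.94100 × 0.94700 = 0.57884
Parallel ([0.68019] and [0.57884]): 1 − (1 − 0.68019)(1 − 0.57884) = 0.865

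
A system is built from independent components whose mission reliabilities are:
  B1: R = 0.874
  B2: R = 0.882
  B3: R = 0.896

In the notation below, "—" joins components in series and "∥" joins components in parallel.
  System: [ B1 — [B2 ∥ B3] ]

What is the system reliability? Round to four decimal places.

0.8633

Parallel (B2 and B3): 1 − (1 − 0.882000)(1 − 0.896000) = 0.987728
Series (B1 and [0.987728]): 0.874000 × 0.987728 = 0.8633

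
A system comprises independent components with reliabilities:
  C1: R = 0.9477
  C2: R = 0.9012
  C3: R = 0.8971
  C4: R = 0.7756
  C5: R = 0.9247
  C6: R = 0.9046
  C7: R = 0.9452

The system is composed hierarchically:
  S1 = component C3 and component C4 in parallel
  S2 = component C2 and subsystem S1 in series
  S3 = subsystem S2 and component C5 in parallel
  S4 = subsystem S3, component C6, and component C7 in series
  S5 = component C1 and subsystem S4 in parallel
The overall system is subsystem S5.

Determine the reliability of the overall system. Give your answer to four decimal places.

Parallel (C3 and C4): 1 − (1 − 0.897100)(1 − 0.775600) = 0.976909
Series (C2 and [0.976909]): 0.901200 × 0.976909 = 0.880390
Parallel ([0.880390] and C5): 1 − (1 − 0.880390)(1 − 0.924700) = 0.990993
Series ([0.990993], C6, and C7): 0.990993 × 0.904600 × 0.945200 = 0.847327
Parallel (C1 and [0.847327]): 1 − (1 − 0.947700)(1 − 0.847327) = 0.9920

0.9920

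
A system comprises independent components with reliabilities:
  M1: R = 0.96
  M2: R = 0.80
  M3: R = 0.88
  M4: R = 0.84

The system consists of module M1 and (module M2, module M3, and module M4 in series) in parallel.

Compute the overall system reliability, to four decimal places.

0.9837

Series (M2, M3, and M4): 0.800000 × 0.880000 × 0.840000 = 0.591360
Parallel (M1 and [0.591360]): 1 − (1 − 0.960000)(1 − 0.591360) = 0.9837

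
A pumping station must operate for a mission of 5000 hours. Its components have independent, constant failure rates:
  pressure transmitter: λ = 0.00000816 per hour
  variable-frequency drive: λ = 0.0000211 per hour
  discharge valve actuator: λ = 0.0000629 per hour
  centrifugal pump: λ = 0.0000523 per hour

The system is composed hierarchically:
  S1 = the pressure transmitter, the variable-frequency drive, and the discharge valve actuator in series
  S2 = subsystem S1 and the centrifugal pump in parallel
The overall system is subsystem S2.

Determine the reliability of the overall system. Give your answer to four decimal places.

R(pressure transmitter) = exp(−0.00000816 × 5000) = 0.960021
R(variable-frequency drive) = exp(−0.0000211 × 5000) = 0.899874
R(discharge valve actuator) = exp(−0.0000629 × 5000) = 0.730154
R(centrifugal pump) = exp(−0.0000523 × 5000) = 0.769896
Series (pressure transmitter, variable-frequency drive, and discharge valve actuator): 0.960021 × 0.899874 × 0.730154 = 0.630779
Parallel ([0.630779] and centrifugal pump): 1 − (1 − 0.630779)(1 − 0.769896) = 0.9150

0.9150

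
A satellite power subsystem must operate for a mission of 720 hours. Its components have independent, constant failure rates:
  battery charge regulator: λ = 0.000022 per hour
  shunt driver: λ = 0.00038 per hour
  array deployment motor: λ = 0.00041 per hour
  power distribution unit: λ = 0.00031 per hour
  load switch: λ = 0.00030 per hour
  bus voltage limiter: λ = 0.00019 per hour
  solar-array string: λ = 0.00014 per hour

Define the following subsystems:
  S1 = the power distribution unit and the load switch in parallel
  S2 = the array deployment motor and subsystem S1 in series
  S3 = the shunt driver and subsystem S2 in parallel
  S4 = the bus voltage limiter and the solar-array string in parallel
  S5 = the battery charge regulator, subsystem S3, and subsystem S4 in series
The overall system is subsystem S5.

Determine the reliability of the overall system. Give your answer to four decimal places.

0.9060

R(battery charge regulator) = exp(−0.000022 × 720) = 0.984285
R(shunt driver) = exp(−0.00038 × 720) = 0.760636
R(array deployment motor) = exp(−0.00041 × 720) = 0.744383
R(power distribution unit) = exp(−0.00031 × 720) = 0.799955
R(load switch) = exp(−0.00030 × 720) = 0.805735
R(bus voltage limiter) = exp(−0.00019 × 720) = 0.872145
R(solar-array string) = exp(−0.00014 × 720) = 0.904114
Parallel (power distribution unit and load switch): 1 − (1 − 0.799955)(1 − 0.805735) = 0.961138
Series (array deployment motor and [0.961138]): 0.744383 × 0.961138 = 0.715455
Parallel (shunt driver and [0.715455]): 1 − (1 − 0.760636)(1 − 0.715455) = 0.931890
Parallel (bus voltage limiter and solar-array string): 1 − (1 − 0.872145)(1 − 0.904114) = 0.987740
Series (battery charge regulator, [0.931890], and [0.987740]): 0.984285 × 0.931890 × 0.987740 = 0.9060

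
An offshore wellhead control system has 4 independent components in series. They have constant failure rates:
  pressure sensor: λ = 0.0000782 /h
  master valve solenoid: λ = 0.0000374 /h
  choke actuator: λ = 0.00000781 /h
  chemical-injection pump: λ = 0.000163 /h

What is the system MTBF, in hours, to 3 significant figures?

Series of exponential components: λ_sys = Σ λ_i
λ_sys = 0.0000782 + 0.0000374 + 0.00000781 + 0.000163 = 2.8641e-04 /h
MTBF = 1 / λ_sys = 3490 h

3490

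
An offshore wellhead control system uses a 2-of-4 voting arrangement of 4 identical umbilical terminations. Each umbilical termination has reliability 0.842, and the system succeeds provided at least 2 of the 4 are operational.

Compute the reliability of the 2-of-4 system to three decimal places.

R = Σ_{i=2}^{4} C(4,i) p^i (1−p)^{4−i} with p = 0.842
C(4,2)·0.842^2·0.158^2 = 0.10619
C(4,3)·0.842^3·0.158^1 = 0.37727
C(4,4)·0.842^4·0.158^0 = 0.50263
Sum = 0.986

0.986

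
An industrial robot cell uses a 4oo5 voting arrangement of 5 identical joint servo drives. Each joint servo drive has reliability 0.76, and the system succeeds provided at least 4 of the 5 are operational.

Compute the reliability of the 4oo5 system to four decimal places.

R = Σ_{i=4}^{5} C(5,i) p^i (1−p)^{5−i} with p = 0.76
C(5,4)·0.76^4·0.24^1 = 0.400346
C(5,5)·0.76^5·0.24^0 = 0.253553
Sum = 0.6539

0.6539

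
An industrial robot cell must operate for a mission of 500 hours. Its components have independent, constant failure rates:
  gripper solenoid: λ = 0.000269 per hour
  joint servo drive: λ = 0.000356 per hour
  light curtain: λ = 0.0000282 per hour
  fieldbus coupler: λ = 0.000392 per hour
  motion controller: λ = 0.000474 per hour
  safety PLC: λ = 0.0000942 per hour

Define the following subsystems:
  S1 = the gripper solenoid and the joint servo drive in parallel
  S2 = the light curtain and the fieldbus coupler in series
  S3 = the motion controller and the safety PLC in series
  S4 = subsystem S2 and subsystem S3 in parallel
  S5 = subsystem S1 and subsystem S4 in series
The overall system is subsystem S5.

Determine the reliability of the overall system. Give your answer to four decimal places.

R(gripper solenoid) = exp(−0.000269 × 500) = 0.874153
R(joint servo drive) = exp(−0.000356 × 500) = 0.836942
R(light curtain) = exp(−0.0000282 × 500) = 0.985999
R(fieldbus coupler) = exp(−0.000392 × 500) = 0.822012
R(motion controller) = exp(−0.000474 × 500) = 0.788991
R(safety PLC) = exp(−0.0000942 × 500) = 0.953992
Parallel (gripper solenoid and joint servo drive): 1 − (1 − 0.874153)(1 − 0.836942) = 0.979480
Series (light curtain and fieldbus coupler): 0.985999 × 0.822012 = 0.810503
Series (motion controller and safety PLC): 0.788991 × 0.953992 = 0.752691
Parallel ([0.810503] and [0.752691]): 1 − (1 − 0.810503)(1 − 0.752691) = 0.953136
Series ([0.979480] and [0.953136]): 0.979480 × 0.953136 = 0.9336

0.9336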